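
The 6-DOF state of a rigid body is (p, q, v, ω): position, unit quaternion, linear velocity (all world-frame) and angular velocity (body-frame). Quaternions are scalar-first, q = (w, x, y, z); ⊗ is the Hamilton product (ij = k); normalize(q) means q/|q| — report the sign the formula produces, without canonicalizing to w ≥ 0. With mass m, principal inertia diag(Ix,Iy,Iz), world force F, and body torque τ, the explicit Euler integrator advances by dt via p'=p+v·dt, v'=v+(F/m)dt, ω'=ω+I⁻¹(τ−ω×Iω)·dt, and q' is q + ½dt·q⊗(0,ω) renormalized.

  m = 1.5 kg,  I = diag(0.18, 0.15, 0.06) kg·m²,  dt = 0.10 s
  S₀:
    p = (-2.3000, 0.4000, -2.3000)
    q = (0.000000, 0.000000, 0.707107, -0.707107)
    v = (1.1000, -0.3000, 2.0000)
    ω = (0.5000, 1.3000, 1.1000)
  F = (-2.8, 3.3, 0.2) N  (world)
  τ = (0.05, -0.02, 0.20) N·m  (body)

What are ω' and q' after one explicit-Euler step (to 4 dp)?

ω' = (0.5993, 1.2427, 1.4658)
q' = (-0.0070, 0.0845, 0.6867, -0.7219)

angular accel α = (0.9928, -0.5733, 3.6583)
ω' = ω + α·dt = (0.5993, 1.2427, 1.4658)
q⊗(0,ω) = (-0.1414214, 1.6970568, -0.3535535, -0.3535535)
q' = normalize(q + ½dt·q⊗(0,ω)) = (-0.0070, 0.0845, 0.6867, -0.7219)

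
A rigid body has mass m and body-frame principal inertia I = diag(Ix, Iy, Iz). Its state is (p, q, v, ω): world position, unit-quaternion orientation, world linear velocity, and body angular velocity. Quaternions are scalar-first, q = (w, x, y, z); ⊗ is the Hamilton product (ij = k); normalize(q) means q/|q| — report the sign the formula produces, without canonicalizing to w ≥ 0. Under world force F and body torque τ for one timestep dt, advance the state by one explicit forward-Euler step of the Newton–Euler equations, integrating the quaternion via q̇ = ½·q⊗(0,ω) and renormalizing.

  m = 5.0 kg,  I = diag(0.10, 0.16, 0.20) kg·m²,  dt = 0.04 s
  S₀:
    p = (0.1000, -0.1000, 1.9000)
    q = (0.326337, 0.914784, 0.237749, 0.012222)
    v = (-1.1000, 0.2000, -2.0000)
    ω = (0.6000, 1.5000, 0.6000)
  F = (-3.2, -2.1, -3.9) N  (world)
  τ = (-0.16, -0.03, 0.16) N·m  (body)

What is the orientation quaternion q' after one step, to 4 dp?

Hamilton product q⊗(0,ω) = (-0.9128271, 0.3201186, -0.0520317, 1.4253288)
q' = normalize(q + ½dt·q⊗(0,ω)) = (0.3079, 0.9206, 0.2366, 0.0407)

q' = (0.3079, 0.9206, 0.2366, 0.0407)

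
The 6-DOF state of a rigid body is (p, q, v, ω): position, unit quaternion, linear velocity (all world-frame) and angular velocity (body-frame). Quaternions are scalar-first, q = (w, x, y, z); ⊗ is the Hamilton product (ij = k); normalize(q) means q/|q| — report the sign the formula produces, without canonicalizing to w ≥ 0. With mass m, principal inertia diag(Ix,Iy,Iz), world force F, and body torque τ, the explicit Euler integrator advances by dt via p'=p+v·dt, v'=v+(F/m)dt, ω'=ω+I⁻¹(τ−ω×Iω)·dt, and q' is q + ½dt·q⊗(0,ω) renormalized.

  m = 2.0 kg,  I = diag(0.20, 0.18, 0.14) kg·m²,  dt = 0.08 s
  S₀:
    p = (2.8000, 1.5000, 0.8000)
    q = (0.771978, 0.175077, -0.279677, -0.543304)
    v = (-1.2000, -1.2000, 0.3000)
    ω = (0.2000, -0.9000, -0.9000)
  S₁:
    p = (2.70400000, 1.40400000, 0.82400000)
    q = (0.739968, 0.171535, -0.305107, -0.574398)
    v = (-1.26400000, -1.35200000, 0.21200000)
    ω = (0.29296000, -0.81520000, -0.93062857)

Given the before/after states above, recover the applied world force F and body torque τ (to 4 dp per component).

ω₁ − ω₀ = (0.09296000, 0.08480000, -0.03062857)
τ = I·(Δω/dt) + ω₀×(Iω₀) = (0.2000, 0.1800, -0.0500)
velocity change Δv = (-0.06400000, -0.15200000, -0.08800000)
m·(v₁−v₀)/dt = (-1.6000, -3.8000, -2.2000)

F = (-1.6000, -3.8000, -2.2000)
τ = (0.2000, 0.1800, -0.0500)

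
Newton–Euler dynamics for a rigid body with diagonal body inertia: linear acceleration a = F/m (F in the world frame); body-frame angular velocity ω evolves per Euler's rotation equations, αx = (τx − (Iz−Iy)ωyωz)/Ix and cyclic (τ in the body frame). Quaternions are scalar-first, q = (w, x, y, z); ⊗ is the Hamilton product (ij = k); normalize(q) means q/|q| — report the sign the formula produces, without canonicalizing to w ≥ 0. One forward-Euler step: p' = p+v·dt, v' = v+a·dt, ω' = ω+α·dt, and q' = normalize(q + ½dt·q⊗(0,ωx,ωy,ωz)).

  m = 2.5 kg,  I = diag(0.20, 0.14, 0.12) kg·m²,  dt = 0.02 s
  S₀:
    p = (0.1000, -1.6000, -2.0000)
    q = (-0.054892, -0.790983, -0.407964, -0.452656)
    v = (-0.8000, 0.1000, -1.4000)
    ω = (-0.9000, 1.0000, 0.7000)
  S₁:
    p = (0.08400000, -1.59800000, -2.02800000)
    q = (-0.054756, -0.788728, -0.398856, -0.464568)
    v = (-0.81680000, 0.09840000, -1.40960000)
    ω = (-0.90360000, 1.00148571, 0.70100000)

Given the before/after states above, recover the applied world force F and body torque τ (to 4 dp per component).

rate change Δω = (-0.00360000, 0.00148571, 0.00100000)
gyro term ω₀×Iω₀ = (-0.0140, -0.0504, 0.0540)
I·α + gyro = (-0.0500, -0.0400, 0.0600)
velocity change Δv = (-0.01680000, -0.00160000, -0.00960000)
F = m·Δv/dt = (-2.1000, -0.2000, -1.2000)

F = (-2.1000, -0.2000, -1.2000)
τ = (-0.0500, -0.0400, 0.0600)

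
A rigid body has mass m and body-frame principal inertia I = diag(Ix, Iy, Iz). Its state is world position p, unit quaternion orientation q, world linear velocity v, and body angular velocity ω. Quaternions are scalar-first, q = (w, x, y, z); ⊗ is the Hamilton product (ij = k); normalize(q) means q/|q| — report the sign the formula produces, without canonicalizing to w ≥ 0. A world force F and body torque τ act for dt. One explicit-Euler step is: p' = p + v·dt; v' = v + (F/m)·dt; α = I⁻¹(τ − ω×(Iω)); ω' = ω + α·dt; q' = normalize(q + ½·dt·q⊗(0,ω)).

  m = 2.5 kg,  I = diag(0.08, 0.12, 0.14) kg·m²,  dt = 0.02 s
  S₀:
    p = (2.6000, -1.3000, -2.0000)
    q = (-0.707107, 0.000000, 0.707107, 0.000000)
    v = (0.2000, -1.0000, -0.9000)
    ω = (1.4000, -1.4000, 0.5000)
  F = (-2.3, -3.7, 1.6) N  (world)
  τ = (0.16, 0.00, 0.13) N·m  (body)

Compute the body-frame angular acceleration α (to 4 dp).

α = (2.1750, 0.3500, 1.4886)

precession coupling ω×(Iω) = (-0.0140, -0.0420, -0.0784)
(τ − ω×Iω)/I = (2.1750, 0.3500, 1.4886)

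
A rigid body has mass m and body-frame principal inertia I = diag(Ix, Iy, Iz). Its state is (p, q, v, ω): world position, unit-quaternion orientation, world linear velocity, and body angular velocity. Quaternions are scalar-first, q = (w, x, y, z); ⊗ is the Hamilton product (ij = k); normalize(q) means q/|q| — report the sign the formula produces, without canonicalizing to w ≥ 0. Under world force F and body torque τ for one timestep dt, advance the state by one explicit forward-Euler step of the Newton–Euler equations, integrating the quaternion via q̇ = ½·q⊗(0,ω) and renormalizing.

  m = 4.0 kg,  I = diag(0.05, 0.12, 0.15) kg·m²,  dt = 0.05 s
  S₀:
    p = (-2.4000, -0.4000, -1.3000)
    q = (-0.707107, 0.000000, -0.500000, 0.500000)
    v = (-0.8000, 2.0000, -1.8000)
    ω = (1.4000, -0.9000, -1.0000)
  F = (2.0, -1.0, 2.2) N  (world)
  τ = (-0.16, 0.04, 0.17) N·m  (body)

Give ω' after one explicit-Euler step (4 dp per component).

precession coupling ω×(Iω) = (0.0270, 0.1400, -0.0882)
(τ − ω×Iω)/I = (-3.7400, -0.8333, 1.7213)
ω' = ω + α·dt = (1.2130, -0.9417, -0.9139)

ω' = (1.2130, -0.9417, -0.9139)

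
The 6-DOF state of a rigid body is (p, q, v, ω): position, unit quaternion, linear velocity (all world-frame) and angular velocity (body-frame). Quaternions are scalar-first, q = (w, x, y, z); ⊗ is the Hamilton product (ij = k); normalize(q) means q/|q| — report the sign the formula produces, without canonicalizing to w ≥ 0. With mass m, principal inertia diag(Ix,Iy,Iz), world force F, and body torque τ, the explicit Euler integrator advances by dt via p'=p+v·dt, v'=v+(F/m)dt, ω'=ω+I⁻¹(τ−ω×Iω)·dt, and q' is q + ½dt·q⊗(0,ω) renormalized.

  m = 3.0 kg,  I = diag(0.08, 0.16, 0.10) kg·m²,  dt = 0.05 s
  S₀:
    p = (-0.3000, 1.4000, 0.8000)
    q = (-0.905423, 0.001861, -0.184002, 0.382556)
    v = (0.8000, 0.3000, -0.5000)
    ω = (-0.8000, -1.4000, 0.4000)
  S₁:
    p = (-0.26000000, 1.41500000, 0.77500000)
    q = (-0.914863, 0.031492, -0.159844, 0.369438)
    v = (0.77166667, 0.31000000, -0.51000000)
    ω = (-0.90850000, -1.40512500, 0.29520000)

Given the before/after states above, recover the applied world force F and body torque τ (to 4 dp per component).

v₁ − v₀ = (-0.02833333, 0.01000000, -0.01000000)
m·(v₁−v₀)/dt = (-1.7000, 0.6000, -0.6000)
Δω = ω₁−ω₀ = (-0.10850000, -0.00512500, -0.10480000)
applied torque τ = (-0.1400, -0.0100, -0.1200)

F = (-1.7000, 0.6000, -0.6000)
τ = (-0.1400, -0.0100, -0.1200)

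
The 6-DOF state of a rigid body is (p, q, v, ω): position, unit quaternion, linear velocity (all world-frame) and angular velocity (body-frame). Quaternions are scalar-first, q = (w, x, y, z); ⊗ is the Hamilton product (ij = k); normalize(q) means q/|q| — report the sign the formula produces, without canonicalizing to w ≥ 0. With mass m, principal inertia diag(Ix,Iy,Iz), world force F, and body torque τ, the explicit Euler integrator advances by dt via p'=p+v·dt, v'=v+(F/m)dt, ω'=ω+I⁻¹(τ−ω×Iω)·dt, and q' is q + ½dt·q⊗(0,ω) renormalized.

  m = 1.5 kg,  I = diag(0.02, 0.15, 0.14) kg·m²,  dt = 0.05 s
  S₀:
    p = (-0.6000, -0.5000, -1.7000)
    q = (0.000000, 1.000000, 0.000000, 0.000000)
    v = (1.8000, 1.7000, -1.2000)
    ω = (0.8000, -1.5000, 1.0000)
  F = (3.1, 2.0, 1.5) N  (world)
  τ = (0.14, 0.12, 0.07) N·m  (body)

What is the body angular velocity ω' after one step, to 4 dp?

gyro term ω×Iω = (0.0150, -0.0960, -0.1560)
α = I⁻¹(τ − ω×Iω) = (6.2500, 1.4400, 1.6143)
new body rate ω' = (1.1125, -1.4280, 1.0807)

ω' = (1.1125, -1.4280, 1.0807)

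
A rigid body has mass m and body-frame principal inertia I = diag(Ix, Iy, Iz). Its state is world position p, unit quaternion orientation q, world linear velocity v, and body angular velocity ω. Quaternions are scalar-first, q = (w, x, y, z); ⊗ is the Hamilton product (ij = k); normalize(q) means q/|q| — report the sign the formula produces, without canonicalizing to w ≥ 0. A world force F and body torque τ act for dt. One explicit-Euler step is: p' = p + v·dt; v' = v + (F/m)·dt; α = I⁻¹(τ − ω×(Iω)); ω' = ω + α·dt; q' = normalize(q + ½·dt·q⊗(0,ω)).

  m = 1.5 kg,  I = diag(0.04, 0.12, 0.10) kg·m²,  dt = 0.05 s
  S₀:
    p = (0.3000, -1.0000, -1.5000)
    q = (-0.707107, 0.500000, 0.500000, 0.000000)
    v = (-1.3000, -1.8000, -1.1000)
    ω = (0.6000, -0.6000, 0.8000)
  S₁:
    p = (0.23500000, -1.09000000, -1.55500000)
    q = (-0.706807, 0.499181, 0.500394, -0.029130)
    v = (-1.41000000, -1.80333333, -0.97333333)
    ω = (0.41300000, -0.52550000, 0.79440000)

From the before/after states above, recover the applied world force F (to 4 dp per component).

F = (-3.3000, -0.1000, 3.8000)

v₁ − v₀ = (-0.11000000, -0.00333333, 0.12666667)
m·(v₁−v₀)/dt = (-3.3000, -0.1000, 3.8000)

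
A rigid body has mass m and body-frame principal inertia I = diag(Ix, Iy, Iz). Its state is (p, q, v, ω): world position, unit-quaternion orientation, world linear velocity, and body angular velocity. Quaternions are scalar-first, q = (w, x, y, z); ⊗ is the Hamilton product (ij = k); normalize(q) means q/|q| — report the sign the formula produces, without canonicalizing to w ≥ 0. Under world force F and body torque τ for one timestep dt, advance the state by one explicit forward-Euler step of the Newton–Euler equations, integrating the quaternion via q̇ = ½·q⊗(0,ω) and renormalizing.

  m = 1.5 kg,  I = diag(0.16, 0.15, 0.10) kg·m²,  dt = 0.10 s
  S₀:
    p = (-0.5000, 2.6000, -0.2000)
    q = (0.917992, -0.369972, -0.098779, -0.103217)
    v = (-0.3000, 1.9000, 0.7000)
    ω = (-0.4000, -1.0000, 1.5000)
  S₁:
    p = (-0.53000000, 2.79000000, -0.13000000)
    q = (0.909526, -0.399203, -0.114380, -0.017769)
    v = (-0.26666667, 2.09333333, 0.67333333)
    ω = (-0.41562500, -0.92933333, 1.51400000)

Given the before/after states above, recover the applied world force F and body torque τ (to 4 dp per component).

Δv = v₁−v₀ = (0.03333333, 0.19333333, -0.02666667)
m·(v₁−v₀)/dt = (0.5000, 2.9000, -0.4000)
ω₁ − ω₀ = (-0.01562500, 0.07066667, 0.01400000)
gyro term ω₀×Iω₀ = (0.0750, -0.0360, -0.0040)
τ = I·(Δω/dt) + ω₀×(Iω₀) = (0.0500, 0.0700, 0.0100)

F = (0.5000, 2.9000, -0.4000)
τ = (0.0500, 0.0700, 0.0100)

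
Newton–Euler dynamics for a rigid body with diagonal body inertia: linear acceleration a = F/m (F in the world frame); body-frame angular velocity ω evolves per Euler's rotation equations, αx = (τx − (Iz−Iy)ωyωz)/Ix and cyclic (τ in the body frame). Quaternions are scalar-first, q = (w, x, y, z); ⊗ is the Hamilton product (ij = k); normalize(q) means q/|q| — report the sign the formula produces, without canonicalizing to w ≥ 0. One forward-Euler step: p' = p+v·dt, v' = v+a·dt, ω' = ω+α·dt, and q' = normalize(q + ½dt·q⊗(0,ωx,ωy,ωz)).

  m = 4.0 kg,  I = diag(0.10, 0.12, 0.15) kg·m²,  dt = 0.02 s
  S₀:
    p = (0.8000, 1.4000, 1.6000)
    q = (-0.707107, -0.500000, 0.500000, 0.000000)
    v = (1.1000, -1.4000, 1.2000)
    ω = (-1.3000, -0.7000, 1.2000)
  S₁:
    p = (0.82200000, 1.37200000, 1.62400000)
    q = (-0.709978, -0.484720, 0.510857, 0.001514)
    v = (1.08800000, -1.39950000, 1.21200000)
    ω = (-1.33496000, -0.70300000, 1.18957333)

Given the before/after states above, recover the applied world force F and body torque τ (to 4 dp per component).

F = (-2.4000, 0.1000, 2.4000)
τ = (-0.2000, 0.0600, -0.0600)

ω₁ − ω₀ = (-0.03496000, -0.00300000, -0.01042667)
precession coupling = (-0.0252, 0.0780, 0.0182)
τ = I·(Δω/dt) + ω₀×(Iω₀) = (-0.2000, 0.0600, -0.0600)
v₁ − v₀ = (-0.01200000, 0.00050000, 0.01200000)
applied force F = (-2.4000, 0.1000, 2.4000)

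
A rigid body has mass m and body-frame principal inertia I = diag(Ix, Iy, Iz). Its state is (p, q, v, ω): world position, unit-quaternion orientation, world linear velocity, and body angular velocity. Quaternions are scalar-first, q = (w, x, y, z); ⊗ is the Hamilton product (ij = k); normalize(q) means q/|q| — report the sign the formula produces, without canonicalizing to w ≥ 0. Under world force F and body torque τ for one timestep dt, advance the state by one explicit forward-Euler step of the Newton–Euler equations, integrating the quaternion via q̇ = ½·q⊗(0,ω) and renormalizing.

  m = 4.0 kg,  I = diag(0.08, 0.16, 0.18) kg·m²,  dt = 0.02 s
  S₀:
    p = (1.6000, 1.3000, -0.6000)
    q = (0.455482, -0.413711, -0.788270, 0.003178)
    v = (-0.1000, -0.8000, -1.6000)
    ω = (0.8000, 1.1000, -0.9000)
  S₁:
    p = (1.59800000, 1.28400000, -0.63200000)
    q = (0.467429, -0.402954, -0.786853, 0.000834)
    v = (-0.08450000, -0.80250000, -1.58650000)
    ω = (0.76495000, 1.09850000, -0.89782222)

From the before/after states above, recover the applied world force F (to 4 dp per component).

Δv = v₁−v₀ = (0.01550000, -0.00250000, 0.01350000)
F = m·Δv/dt = (3.1000, -0.5000, 2.7000)

F = (3.1000, -0.5000, 2.7000)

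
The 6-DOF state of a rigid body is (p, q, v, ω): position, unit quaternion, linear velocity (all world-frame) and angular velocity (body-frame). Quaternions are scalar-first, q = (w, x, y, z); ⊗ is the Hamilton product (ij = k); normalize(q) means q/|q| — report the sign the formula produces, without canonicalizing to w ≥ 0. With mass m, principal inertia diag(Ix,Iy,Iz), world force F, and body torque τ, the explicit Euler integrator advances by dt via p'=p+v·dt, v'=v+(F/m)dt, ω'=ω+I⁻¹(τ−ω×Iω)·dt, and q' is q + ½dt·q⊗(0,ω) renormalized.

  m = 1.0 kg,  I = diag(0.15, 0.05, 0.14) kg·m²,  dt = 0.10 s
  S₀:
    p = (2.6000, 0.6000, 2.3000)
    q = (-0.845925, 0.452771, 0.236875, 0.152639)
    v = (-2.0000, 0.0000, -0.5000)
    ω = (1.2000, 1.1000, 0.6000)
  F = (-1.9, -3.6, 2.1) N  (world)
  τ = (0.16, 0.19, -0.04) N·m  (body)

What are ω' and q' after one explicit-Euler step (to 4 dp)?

α = I⁻¹(τ − ω×Iω) = (0.6707, 3.6560, 0.6571)
new body rate ω' = (1.2671, 1.4656, 0.6657)
2q̇ = q⊗(0,ω) = (-0.8954711, -1.0408879, -1.0190133, -0.2937569)
q + ½dt·q⊗(0,ω), renormalized = (-0.8874, 0.3992, 0.1852, 0.1374)

ω' = (1.2671, 1.4656, 0.6657)
q' = (-0.8874, 0.3992, 0.1852, 0.1374)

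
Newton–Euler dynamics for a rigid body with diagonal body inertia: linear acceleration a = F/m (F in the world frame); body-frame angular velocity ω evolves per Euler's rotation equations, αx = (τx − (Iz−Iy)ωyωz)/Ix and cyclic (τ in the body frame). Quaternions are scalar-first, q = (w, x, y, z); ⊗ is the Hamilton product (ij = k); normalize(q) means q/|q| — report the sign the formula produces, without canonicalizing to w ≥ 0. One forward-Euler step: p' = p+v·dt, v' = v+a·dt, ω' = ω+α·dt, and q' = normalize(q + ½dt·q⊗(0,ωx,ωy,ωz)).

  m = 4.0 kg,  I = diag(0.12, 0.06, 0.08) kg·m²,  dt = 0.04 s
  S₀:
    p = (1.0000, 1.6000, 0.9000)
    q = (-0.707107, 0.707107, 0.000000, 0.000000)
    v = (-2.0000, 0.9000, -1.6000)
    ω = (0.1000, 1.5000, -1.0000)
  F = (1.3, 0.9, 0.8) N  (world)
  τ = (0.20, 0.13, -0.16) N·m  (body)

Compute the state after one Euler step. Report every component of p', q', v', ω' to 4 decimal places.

a = F/m = (0.3250, 0.2250, 0.2000)
p' = p + v·dt = (0.9200, 1.6360, 0.8360)
v + (F/m)dt = (-1.9870, 0.9090, -1.5920)
ω×(Iω) gyroscopic = (-0.0300, -0.0040, -0.0090)
angular accel α = (1.9167, 2.2333, -1.8875)
new body rate ω' = (0.1767, 1.5893, -1.0755)
q⊗(0,ω) = (-0.0707107, -0.0707107, -0.3535535, 1.7677675)
q' = normalize(q + ½dt·q⊗(0,ω)) = (-0.7081, 0.7052, -0.0071, 0.0353)

p' = (0.9200, 1.6360, 0.8360)
q' = (-0.7081, 0.7052, -0.0071, 0.0353)
v' = (-1.9870, 0.9090, -1.5920)
ω' = (0.1767, 1.5893, -1.0755)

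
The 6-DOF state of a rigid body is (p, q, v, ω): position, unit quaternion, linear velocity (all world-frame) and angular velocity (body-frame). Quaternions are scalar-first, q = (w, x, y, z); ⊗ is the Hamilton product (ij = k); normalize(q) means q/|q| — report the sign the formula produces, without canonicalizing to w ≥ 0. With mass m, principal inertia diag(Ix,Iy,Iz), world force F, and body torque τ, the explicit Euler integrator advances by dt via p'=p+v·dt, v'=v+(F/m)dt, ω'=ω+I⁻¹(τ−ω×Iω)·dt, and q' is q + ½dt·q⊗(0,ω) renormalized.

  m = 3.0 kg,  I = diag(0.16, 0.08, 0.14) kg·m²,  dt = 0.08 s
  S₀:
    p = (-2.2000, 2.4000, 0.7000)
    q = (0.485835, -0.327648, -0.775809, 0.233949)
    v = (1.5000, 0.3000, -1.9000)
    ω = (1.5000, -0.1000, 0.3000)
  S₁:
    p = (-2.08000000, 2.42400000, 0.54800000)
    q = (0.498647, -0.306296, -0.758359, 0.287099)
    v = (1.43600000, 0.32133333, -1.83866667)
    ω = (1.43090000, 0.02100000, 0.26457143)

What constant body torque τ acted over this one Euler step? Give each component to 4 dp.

ω₁ − ω₀ = (-0.06910000, 0.12100000, -0.03542857)
I·α + gyro = (-0.1400, 0.1300, -0.0500)

τ = (-0.1400, 0.1300, -0.0500)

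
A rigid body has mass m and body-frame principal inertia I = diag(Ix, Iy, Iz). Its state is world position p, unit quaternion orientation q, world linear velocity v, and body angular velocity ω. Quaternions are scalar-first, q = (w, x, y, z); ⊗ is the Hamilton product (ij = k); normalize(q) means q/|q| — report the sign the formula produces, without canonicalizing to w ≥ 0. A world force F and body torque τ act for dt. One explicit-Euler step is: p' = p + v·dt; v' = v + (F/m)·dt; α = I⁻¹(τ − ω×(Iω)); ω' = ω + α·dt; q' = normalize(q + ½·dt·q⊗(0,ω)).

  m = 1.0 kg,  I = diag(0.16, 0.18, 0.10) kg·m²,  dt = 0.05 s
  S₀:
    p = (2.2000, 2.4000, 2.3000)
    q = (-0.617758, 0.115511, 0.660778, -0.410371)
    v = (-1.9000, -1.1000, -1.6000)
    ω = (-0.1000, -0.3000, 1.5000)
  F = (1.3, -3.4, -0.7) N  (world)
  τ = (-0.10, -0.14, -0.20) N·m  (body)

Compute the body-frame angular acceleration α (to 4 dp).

ω×(Iω) gyroscopic = (0.0360, -0.0090, 0.0006)
α = I⁻¹(τ − ω×Iω) = (-0.8500, -0.7278, -2.0060)

α = (-0.8500, -0.7278, -2.0060)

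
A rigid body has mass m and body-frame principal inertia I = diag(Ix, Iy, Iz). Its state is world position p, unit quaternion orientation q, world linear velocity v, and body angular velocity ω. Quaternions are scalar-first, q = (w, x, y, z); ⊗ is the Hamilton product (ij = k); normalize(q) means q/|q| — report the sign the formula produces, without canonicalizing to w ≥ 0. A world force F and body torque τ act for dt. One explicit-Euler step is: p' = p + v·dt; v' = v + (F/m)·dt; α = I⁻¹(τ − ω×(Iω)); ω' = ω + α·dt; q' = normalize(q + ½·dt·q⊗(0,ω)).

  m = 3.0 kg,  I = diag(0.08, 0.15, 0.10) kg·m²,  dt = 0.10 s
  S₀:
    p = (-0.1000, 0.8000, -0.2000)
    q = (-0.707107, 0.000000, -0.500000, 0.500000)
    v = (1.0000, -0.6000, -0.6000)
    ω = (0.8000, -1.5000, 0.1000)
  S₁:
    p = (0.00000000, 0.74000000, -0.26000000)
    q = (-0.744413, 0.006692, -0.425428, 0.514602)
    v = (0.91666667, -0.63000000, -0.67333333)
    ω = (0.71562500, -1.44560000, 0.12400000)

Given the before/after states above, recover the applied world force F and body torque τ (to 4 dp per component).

ω₁ − ω₀ = (-0.08437500, 0.05440000, 0.02400000)
gyro term ω₀×Iω₀ = (0.0075, -0.0016, -0.0840)
τ = I·(Δω/dt) + ω₀×(Iω₀) = (-0.0600, 0.0800, -0.0600)
Δv = v₁−v₀ = (-0.08333333, -0.03000000, -0.07333333)
m·(v₁−v₀)/dt = (-2.5000, -0.9000, -2.2000)

F = (-2.5000, -0.9000, -2.2000)
τ = (-0.0600, 0.0800, -0.0600)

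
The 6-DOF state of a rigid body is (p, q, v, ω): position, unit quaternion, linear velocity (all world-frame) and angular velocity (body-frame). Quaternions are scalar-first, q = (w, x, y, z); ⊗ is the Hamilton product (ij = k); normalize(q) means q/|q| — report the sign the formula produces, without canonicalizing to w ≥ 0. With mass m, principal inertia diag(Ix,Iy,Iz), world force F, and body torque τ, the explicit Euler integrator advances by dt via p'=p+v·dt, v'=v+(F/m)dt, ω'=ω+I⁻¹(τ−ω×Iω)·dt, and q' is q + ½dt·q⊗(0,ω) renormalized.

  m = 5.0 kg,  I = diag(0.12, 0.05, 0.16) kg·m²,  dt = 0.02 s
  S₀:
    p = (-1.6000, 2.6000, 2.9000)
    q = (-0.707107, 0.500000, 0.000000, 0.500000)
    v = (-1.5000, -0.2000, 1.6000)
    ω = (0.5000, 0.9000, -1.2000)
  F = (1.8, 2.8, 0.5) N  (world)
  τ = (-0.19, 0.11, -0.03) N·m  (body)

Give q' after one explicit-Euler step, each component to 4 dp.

2q̇ = q⊗(0,ω) = (0.3500000, -0.8035535, 0.2136037, 1.2985284)
q + ½dt·q⊗(0,ω), renormalized = (-0.7035, 0.4919, 0.0021, 0.5129)

q' = (-0.7035, 0.4919, 0.0021, 0.5129)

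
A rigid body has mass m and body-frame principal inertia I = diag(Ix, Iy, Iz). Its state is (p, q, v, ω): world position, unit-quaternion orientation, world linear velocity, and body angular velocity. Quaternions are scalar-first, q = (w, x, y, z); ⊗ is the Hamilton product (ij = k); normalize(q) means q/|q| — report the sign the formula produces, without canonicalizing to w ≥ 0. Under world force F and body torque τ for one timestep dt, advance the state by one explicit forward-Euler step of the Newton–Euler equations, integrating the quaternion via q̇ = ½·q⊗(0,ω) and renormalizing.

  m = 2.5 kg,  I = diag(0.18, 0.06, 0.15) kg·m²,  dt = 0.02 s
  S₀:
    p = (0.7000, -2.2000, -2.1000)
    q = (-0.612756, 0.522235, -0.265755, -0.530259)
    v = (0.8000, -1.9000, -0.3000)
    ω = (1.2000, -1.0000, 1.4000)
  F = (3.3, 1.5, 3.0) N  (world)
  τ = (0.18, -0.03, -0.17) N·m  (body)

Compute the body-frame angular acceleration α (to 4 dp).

α = (1.7000, -1.3400, -2.0933)

precession coupling ω×(Iω) = (-0.1260, 0.0504, 0.1440)
angular accel α = (1.7000, -1.3400, -2.0933)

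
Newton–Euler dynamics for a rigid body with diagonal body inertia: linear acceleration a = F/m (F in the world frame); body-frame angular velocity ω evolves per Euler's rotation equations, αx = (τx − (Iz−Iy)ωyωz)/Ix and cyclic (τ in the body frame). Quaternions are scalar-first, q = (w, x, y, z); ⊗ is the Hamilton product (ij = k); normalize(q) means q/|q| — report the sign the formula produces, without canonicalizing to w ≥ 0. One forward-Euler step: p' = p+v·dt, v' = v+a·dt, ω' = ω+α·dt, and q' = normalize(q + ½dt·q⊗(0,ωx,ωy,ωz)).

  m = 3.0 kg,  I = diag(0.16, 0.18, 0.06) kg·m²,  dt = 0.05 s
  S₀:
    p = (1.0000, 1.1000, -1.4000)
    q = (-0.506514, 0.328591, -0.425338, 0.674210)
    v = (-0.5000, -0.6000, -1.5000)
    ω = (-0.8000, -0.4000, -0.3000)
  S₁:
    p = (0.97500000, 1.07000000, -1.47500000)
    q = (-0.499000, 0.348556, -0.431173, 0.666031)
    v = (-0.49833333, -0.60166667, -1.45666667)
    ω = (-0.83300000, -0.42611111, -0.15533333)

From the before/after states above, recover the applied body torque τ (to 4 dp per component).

rate change Δω = (-0.03300000, -0.02611111, 0.14466667)
I·α + gyro = (-0.1200, -0.0700, 0.1800)

τ = (-0.1200, -0.0700, 0.1800)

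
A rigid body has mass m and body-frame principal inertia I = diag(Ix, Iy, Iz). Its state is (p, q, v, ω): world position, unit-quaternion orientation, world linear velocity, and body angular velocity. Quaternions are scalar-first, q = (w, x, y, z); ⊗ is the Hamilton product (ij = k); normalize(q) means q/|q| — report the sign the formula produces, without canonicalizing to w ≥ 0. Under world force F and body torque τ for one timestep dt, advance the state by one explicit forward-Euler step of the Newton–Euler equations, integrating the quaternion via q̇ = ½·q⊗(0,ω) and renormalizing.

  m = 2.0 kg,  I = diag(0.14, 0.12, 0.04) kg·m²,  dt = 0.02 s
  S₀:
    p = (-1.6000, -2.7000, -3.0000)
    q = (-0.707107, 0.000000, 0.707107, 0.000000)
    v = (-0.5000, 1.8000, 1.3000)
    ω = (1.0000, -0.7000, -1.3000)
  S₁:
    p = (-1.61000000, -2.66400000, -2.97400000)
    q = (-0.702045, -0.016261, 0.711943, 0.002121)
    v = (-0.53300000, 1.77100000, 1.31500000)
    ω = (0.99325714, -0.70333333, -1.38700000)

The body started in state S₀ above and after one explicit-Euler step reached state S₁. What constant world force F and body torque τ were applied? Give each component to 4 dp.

velocity change Δv = (-0.03300000, -0.02900000, 0.01500000)
m·(v₁−v₀)/dt = (-3.3000, -2.9000, 1.5000)
Δω = ω₁−ω₀ = (-0.00674286, -0.00333333, -0.08700000)
gyro term ω₀×Iω₀ = (-0.0728, -0.1300, 0.0140)
I·α + gyro = (-0.1200, -0.1500, -0.1600)

F = (-3.3000, -2.9000, 1.5000)
τ = (-0.1200, -0.1500, -0.1600)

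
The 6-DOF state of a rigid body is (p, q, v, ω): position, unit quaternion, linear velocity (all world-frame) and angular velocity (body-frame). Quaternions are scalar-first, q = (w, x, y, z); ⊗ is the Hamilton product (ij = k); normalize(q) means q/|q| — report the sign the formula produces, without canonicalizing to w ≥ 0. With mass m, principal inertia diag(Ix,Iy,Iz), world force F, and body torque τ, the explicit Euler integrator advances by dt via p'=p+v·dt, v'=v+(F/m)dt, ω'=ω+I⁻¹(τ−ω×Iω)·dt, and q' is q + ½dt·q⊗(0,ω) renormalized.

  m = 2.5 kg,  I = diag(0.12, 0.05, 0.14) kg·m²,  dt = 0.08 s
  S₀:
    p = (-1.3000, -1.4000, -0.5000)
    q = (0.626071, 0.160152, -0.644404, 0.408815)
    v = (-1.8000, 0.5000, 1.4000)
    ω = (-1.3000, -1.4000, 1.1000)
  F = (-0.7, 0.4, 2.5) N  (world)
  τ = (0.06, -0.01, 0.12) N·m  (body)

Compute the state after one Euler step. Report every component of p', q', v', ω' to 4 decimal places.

precession coupling ω×(Iω) = (-0.1386, 0.0286, -0.1274)
(τ − ω×Iω)/I = (1.6550, -0.7720, 1.7671)
ω + α·dt = (-1.1676, -1.4618, 1.2414)
Hamilton product q⊗(0,ω) = (-1.1436645, -0.9503957, -1.5841261, -0.3732599)
q' = normalize(q + ½dt·q⊗(0,ω)) = (0.5781, 0.1217, -0.7050, 0.3924)
a = (-0.2800, 0.1600, 1.0000)
p + v·dt = (-1.4440, -1.3600, -0.3880)
new velocity v' = (-1.8224, 0.5128, 1.4800)

p' = (-1.4440, -1.3600, -0.3880)
q' = (0.5781, 0.1217, -0.7050, 0.3924)
v' = (-1.8224, 0.5128, 1.4800)
ω' = (-1.1676, -1.4618, 1.2414)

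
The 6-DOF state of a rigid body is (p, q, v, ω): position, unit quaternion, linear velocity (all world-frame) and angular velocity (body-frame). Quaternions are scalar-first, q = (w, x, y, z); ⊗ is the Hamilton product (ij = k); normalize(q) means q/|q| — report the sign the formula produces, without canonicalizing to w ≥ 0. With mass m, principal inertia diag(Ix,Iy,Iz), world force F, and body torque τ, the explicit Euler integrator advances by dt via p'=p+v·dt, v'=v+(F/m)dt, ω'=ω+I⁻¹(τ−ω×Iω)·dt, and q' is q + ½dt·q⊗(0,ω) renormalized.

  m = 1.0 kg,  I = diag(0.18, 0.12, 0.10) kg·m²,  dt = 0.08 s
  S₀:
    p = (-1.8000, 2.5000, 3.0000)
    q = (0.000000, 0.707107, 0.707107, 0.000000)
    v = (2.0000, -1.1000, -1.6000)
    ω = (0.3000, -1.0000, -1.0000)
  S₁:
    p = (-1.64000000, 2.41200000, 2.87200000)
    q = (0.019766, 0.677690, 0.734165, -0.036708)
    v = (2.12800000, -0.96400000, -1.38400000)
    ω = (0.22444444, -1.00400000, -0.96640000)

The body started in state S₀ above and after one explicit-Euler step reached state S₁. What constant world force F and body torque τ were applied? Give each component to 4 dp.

F = (1.6000, 1.7000, 2.7000)
τ = (-0.1900, -0.0300, 0.0600)

rate change Δω = (-0.07555556, -0.00400000, 0.03360000)
applied torque τ = (-0.1900, -0.0300, 0.0600)
Δv = v₁−v₀ = (0.12800000, 0.13600000, 0.21600000)
F = m·Δv/dt = (1.6000, 1.7000, 2.7000)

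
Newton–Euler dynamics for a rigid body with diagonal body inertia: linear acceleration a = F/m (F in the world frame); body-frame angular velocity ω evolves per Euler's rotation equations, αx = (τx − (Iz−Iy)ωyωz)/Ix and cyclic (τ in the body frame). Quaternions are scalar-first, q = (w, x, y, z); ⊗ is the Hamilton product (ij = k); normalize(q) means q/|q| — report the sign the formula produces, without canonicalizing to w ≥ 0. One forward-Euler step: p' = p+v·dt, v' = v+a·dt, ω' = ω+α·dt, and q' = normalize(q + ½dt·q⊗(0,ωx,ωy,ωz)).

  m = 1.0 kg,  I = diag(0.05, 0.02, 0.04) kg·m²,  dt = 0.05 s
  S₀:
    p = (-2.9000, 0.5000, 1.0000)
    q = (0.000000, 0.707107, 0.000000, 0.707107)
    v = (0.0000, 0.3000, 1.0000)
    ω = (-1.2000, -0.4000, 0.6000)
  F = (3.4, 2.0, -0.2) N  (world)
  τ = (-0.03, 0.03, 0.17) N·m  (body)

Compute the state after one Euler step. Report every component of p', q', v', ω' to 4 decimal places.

p' = (-2.9000, 0.5150, 1.0500)
q' = (0.0106, 0.7137, -0.0318, 0.6996)
v' = (0.1700, 0.4000, 0.9900)
ω' = (-1.2252, -0.3070, 0.8305)

gyro term ω×Iω = (-0.0048, -0.0072, -0.0144)
(τ − ω×Iω)/I = (-0.5040, 1.8600, 4.6100)
new body rate ω' = (-1.2252, -0.3070, 0.8305)
2q̇ = q⊗(0,ω) = (0.4242642, 0.2828428, -1.2727926, -0.2828428)
updated quaternion q' = (0.0106, 0.7137, -0.0318, 0.6996)
linear accel F/m = (3.4000, 2.0000, -0.2000)
p + v·dt = (-2.9000, 0.5150, 1.0500)
new velocity v' = (0.1700, 0.4000, 0.9900)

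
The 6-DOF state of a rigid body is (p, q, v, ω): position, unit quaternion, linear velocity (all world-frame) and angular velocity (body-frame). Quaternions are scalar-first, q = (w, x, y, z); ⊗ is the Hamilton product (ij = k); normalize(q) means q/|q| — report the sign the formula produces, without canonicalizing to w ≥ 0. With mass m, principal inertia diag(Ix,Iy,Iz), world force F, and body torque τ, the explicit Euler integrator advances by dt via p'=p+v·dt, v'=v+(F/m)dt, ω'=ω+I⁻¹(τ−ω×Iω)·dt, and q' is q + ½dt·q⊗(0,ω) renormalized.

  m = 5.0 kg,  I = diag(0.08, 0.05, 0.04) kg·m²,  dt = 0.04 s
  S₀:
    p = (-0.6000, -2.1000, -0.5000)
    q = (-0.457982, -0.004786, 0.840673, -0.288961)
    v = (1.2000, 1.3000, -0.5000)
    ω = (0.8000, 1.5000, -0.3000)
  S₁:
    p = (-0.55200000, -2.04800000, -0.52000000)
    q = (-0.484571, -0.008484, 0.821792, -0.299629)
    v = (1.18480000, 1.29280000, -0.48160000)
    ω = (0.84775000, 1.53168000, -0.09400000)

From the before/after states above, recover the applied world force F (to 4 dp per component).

velocity change Δv = (-0.01520000, -0.00720000, 0.01840000)
F = m·Δv/dt = (-1.9000, -0.9000, 2.3000)

F = (-1.9000, -0.9000, 2.3000)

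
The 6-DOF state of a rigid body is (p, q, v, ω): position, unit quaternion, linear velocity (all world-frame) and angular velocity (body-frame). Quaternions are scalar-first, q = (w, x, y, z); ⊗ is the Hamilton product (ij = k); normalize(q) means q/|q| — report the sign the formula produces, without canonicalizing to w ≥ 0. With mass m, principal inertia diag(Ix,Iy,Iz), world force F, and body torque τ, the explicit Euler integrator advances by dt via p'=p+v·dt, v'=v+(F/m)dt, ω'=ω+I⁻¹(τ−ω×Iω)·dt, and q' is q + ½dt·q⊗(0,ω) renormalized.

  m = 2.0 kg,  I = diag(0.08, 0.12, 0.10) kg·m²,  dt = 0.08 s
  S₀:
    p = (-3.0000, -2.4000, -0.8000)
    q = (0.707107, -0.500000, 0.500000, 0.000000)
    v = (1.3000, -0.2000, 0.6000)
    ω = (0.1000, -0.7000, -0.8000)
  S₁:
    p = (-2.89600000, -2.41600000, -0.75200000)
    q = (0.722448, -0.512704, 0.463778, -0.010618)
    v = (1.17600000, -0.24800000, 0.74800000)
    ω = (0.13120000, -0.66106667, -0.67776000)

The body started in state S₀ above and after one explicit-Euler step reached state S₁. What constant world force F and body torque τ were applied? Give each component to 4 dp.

F = (-3.1000, -1.2000, 3.7000)
τ = (0.0200, 0.0600, 0.1500)

ω₁ − ω₀ = (0.03120000, 0.03893333, 0.12224000)
precession coupling = (-0.0112, 0.0016, -0.0028)
applied torque τ = (0.0200, 0.0600, 0.1500)
Δv = v₁−v₀ = (-0.12400000, -0.04800000, 0.14800000)
F = m·Δv/dt = (-3.1000, -1.2000, 3.7000)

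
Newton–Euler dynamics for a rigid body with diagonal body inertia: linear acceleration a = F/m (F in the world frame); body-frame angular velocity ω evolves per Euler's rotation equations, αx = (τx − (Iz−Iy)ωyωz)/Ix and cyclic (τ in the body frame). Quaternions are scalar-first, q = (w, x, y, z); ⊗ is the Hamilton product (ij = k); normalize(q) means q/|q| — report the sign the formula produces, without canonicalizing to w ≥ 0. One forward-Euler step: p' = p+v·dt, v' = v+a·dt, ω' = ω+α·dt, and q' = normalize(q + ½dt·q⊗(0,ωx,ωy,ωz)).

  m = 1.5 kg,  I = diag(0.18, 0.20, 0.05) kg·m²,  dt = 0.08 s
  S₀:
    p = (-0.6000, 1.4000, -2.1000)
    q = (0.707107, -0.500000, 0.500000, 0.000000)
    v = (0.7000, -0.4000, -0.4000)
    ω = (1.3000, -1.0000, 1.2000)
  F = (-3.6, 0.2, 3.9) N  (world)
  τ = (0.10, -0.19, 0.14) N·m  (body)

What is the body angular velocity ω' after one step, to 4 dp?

ω' = (1.2644, -1.1571, 1.4656)

(τ − ω×Iω)/I = (-0.4444, -1.9640, 3.3200)
ω + α·dt = (1.2644, -1.1571, 1.4656)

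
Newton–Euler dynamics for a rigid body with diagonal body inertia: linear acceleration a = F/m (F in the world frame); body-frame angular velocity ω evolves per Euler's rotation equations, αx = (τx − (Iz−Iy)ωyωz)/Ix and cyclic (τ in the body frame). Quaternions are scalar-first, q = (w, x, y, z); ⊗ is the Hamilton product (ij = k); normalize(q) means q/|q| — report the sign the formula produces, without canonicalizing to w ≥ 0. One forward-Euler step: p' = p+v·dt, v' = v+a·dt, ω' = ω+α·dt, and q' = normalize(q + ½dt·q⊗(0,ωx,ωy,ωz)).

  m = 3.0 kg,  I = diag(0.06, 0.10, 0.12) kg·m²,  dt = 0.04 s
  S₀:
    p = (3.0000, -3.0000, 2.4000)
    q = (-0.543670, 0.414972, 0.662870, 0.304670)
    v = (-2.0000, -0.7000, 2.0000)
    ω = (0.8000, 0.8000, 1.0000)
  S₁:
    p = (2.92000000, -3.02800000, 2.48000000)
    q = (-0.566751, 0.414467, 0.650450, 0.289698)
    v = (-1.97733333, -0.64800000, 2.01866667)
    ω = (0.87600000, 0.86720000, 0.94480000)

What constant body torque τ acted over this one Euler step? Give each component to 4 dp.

τ = (0.1300, 0.1200, -0.1400)

rate change Δω = (0.07600000, 0.06720000, -0.05520000)
gyro term ω₀×Iω₀ = (0.0160, -0.0480, 0.0256)
applied torque τ = (0.1300, 0.1200, -0.1400)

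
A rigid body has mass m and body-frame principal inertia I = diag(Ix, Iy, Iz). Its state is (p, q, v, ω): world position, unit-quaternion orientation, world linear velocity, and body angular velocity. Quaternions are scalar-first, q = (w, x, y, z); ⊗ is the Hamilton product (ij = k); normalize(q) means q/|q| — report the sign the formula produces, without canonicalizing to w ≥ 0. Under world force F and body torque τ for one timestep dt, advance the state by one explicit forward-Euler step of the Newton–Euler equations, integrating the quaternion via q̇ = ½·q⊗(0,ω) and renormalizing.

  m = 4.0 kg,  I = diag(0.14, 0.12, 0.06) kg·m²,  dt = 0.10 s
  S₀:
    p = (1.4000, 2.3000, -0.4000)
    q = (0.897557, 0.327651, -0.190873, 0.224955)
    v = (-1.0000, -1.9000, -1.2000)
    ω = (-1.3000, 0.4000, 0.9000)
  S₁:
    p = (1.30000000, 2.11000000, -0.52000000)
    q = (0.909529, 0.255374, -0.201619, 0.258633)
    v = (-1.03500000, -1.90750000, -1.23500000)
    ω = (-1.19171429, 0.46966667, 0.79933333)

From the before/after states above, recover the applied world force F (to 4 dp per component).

velocity change Δv = (-0.03500000, -0.00750000, -0.03500000)
F = m·Δv/dt = (-1.4000, -0.3000, -1.4000)

F = (-1.4000, -0.3000, -1.4000)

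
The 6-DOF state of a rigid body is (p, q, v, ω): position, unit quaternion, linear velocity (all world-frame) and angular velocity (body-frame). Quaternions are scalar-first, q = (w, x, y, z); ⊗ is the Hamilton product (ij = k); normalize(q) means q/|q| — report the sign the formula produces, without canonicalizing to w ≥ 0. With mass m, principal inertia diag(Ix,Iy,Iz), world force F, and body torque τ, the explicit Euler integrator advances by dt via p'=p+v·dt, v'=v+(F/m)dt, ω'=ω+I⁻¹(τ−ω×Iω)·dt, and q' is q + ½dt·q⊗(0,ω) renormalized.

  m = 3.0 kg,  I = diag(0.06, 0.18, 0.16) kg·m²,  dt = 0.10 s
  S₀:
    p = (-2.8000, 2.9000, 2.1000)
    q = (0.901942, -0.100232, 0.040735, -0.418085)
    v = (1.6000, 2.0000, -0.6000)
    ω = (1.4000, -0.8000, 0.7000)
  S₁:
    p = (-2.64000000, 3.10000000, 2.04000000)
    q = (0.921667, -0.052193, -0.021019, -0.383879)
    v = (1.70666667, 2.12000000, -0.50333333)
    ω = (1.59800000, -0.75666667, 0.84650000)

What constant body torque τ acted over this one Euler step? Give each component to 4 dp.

τ = (0.1300, -0.0200, 0.1000)

Δω = ω₁−ω₀ = (0.19800000, 0.04333333, 0.14650000)
precession coupling = (0.0112, -0.0980, -0.1344)
I·α + gyro = (0.1300, -0.0200, 0.1000)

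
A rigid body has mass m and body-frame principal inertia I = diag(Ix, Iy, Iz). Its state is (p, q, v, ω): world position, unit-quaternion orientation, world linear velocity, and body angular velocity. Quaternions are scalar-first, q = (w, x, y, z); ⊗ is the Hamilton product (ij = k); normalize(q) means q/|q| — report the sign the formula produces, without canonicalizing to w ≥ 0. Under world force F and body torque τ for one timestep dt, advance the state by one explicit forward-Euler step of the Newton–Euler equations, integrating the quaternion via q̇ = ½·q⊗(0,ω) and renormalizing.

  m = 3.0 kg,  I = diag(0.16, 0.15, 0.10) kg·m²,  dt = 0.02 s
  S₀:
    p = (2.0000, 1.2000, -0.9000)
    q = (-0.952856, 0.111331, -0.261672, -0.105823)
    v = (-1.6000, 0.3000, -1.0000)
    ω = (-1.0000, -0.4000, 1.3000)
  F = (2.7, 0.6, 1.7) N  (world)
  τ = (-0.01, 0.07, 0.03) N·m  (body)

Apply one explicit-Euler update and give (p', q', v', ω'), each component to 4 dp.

angular accel α = (-0.2250, 0.9867, 0.3400)
ω' = ω + α·dt = (-1.0045, -0.3803, 1.3068)
2q̇ = q⊗(0,ω) = (0.1442321, 0.5703532, 0.3422351, -1.5449172)
q' = normalize(q + ½dt·q⊗(0,ω)) = (-0.9513, 0.1170, -0.2582, -0.1213)
linear accel F/m = (0.9000, 0.2000, 0.5667)
new position p' = (1.9680, 1.2060, -0.9200)
v' = v + a·dt = (-1.5820, 0.3040, -0.9887)

p' = (1.9680, 1.2060, -0.9200)
q' = (-0.9513, 0.1170, -0.2582, -0.1213)
v' = (-1.5820, 0.3040, -0.9887)
ω' = (-1.0045, -0.3803, 1.3068)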